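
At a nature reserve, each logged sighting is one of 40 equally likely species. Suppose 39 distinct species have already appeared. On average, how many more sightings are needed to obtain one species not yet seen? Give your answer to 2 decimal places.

40.00

The number of sightings until the next new species is geometric with success probability 1/40, so its mean is 40/1.
E = 40/1 = 40.000.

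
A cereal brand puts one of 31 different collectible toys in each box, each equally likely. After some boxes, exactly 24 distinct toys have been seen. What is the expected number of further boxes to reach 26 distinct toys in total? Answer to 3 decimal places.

9.595

From k distinct to k+1 distinct takes on average 31/(31-k) boxes.
Sum over k = 24,...,25: E = 31/7 + 31/6 = 9.5952.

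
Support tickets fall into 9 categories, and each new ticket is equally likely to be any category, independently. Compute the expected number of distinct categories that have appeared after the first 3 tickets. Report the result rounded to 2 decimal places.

For each category, P(seen in 3 tickets) = 1 - (8/9)^3 = 0.298.
By linearity of expectation, E[distinct seen] = 9·(1 - (8/9)^3) = 2.679.

2.68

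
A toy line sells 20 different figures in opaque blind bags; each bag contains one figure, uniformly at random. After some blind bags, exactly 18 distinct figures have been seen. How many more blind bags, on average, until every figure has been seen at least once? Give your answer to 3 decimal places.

30.000

With k distinct figures already seen, the next new one takes an expected 20/(20-k) blind bags.
Sum over k = 18,...,19: E = 20/2 + 20/1 = 30.0000.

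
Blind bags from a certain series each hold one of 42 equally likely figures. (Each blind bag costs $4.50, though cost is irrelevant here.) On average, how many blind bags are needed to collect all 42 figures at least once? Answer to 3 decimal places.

The wait to go from k to k+1 distinct figures is geometric with mean 42/(42-k).
E[T] = 42/42 + 42/41 + 42/40 + ... + 42/2 + 42/1 = 42·H_{42}.
H_{42} = 4.3267, so E[T] = 181.7232.

181.723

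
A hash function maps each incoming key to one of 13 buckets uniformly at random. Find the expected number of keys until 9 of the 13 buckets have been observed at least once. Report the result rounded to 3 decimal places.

14.258

With k distinct buckets already seen, the next new one arrives after an expected 13/(13-k) keys.
Sum over k = 0,...,8: E = 13/13 + 13/12 + 13/11 + ... + 13/6 + 13/5 = 14.2584.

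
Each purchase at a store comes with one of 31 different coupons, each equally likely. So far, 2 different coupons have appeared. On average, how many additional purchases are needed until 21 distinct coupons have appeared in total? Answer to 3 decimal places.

The wait to go from k to k+1 distinct coupons is geometric with mean 31/(31-k).
Sum over k = 2,...,20: E = 31/29 + 31/28 + 31/27 + ... + 31/12 + 31/11 = 32.0133.

32.013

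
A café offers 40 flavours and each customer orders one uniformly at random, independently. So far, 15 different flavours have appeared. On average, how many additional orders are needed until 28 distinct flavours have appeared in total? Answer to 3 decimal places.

28.510

The wait to go from k to k+1 distinct flavours is geometric with mean 40/(40-k).
Sum over k = 15,...,27: E = 40/25 + 40/24 + 40/23 + ... + 40/14 + 40/13 = 28.5099.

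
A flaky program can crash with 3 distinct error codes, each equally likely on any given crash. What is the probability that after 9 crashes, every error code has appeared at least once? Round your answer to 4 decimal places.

0.9221

Let A_i be the event that error code i is missing after 9 crashes. By inclusion–exclusion on the A_i,
P(all seen) = Σ_{j=0}^{3} (-1)^j C(3,j)((3-j)/3)^9
= 1.00000 - 0.07804 + 0.00015 - 0.00000
= 0.92212.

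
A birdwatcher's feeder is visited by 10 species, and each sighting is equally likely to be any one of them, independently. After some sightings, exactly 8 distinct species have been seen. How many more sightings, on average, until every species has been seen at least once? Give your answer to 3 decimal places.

15.000

The wait to go from k to k+1 distinct species is geometric with mean 10/(10-k).
Sum over k = 8,...,9: E = 10/2 + 10/1 = 15.0000.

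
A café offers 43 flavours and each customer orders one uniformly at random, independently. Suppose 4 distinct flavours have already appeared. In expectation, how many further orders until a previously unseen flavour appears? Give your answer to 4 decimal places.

1.1026

The number of orders until the next new flavour is geometric with success probability 39/43, so its mean is 43/39.
E = 43/39 = 1.10256.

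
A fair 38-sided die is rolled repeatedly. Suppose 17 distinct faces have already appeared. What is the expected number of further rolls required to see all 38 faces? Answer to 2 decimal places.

138.52

The wait to go from k to k+1 distinct faces is geometric with mean 38/(38-k).
Sum over k = 17,...,37: E = 38/21 + 38/20 + 38/19 + ... + 38/2 + 38/1 = 138.524.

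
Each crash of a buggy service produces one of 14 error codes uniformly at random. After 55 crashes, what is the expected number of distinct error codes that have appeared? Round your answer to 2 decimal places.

13.76

For each error code, P(seen in 55 crashes) = 1 - (13/14)^55 = 0.983.
By linearity of expectation, E[distinct seen] = 14·(1 - (13/14)^55) = 13.762.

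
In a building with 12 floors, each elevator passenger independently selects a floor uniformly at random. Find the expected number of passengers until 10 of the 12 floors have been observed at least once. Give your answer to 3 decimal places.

With k distinct floors already seen, the next new one arrives after an expected 12/(12-k) passengers.
Sum over k = 0,...,9: E = 12/12 + 12/11 + 12/10 + ... + 12/4 + 12/3 = 19.2385.

19.239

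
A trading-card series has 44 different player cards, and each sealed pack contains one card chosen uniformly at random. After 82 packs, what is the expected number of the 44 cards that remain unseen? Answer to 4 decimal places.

6.6795

For each card, P(unseen after 82) = (43/44)^82 = 0.15181.
By linearity of expectation, E[unseen] = 44·(43/44)^82 = 6.67954.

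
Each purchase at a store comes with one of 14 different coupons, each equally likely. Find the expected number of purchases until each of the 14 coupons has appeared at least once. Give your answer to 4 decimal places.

After k distinct coupons have appeared, the next purchase gives a new one with probability (14-k)/14, so the expected wait for the (k+1)-th is 14/(14-k).
E[T] = 14/14 + 14/13 + 14/12 + ... + 14/2 + 14/1 = 14·H_{14}.
H_{14} = 3.25156, so E[T] = 45.52187.

45.5219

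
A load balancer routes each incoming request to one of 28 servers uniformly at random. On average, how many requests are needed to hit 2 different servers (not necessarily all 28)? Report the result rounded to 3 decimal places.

2.037

With k distinct servers already seen, the next new one arrives after an expected 28/(28-k) requests.
Sum over k = 0,...,1: E = 28/28 + 28/27 = 2.0370.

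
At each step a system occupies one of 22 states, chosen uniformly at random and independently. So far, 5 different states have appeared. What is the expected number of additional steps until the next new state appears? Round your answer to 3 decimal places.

1.294

The number of steps until the next new state is geometric with success probability 17/22, so its mean is 22/17.
E = 22/17 = 1.2941.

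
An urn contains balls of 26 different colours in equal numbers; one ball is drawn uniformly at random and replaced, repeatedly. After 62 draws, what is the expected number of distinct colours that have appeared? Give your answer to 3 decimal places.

23.715

For each colour, P(seen in 62 draws) = 1 - (25/26)^62 = 0.9121.
By linearity of expectation, E[distinct seen] = 26·(1 - (25/26)^62) = 23.7149.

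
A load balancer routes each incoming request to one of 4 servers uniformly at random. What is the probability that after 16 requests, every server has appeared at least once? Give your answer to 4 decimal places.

Let A_i be the event that server i is missing after 16 requests. By inclusion–exclusion on the A_i,
P(all seen) = Σ_{j=0}^{4} (-1)^j C(4,j)((4-j)/4)^16
= 1.00000 - 0.04009 + 0.00009 - 0.00000 + 0.00000
= 0.96000.

0.9600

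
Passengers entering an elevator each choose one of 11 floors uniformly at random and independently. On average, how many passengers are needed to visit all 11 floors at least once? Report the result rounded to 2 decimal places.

After k distinct floors have appeared, the next passenger gives a new one with probability (11-k)/11, so the expected wait for the (k+1)-th is 11/(11-k).
E[T] = 11/11 + 11/10 + 11/9 + ... + 11/2 + 11/1 = 11·H_{11}.
H_{11} = 3.020, so E[T] = 33.219.

33.22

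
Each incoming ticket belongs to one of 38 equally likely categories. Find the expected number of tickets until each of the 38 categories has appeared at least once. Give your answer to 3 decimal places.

After k distinct categories have appeared, the next ticket gives a new one with probability (38-k)/38, so the expected wait for the (k+1)-th is 38/(38-k).
E[T] = 38/38 + 38/37 + 38/36 + ... + 38/2 + 38/1 = 38·H_{38}.
H_{38} = 4.2279, so E[T] = 160.6603.

160.660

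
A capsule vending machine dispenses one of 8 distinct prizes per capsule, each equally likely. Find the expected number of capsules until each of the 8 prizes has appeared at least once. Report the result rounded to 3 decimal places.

21.743

Split into phases: going from k distinct to k+1 distinct takes on average 8/(8-k) capsules.
E[T] = 8/8 + 8/7 + 8/6 + ... + 8/2 + 8/1 = 8·H_{8}.
H_{8} = 2.7179, so E[T] = 21.7429.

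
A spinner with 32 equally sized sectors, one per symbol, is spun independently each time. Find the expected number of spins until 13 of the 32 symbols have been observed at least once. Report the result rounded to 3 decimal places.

16.344

With k distinct symbols already seen, the next new one arrives after an expected 32/(32-k) spins.
Sum over k = 0,...,12: E = 32/32 + 32/31 + 32/30 + ... + 32/21 + 32/20 = 16.3442.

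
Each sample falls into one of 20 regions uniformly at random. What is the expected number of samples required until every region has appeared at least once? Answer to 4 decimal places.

The wait to go from k to k+1 distinct regions is geometric with mean 20/(20-k).
E[T] = 20/20 + 20/19 + 20/18 + ... + 20/2 + 20/1 = 20·H_{20}.
H_{20} = 3.59774, so E[T] = 71.95479.

71.9548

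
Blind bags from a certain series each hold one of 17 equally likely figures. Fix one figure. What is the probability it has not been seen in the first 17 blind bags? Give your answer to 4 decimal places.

On each blind bag the fixed figure fails to appear with probability 16/17.
P(still missing after 17) = (16/17)^17 = 0.35679.

0.3568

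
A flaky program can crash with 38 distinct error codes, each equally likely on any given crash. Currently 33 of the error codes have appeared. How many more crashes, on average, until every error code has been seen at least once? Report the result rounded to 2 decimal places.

86.77

From k distinct to k+1 distinct takes on average 38/(38-k) crashes.
Sum over k = 33,...,37: E = 38/5 + 38/4 + 38/3 + 38/2 + 38/1 = 86.767.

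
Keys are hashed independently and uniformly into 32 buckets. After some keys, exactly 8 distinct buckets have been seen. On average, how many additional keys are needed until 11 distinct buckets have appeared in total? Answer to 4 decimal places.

From k distinct to k+1 distinct takes on average 32/(32-k) keys.
Sum over k = 8,...,10: E = 32/24 + 32/23 + 32/22 = 4.17918.

4.1792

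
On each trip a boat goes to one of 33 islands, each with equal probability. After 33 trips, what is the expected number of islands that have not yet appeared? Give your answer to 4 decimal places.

For each island, P(unseen after 33) = (32/33)^33 = 0.36223.
By linearity of expectation, E[unseen] = 33·(32/33)^33 = 11.95372.

11.9537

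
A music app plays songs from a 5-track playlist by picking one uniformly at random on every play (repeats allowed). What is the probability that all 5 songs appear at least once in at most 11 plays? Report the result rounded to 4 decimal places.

0.6064

Let A_i be the event that song i is missing after 11 plays. By inclusion–exclusion on the A_i,
P(all seen) = Σ_{j=0}^{5} (-1)^j C(5,j)((5-j)/5)^11
= 1.00000 - 0.42950 + 0.03628 - 0.00042 + 0.00000 - 0.00000
= 0.60636.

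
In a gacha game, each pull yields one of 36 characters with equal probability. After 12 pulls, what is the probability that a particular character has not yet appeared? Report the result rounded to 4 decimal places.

On each pull the fixed character fails to appear with probability 35/36.
P(still missing after 12) = (35/36)^12 = 0.71316.

0.7132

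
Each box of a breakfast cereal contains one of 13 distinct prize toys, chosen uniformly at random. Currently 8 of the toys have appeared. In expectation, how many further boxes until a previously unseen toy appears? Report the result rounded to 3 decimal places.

2.600

Each box yields a new toy with probability (13-8)/13 = 5/13, so the wait is geometric with mean 13/5.
E = 13/5 = 2.6000.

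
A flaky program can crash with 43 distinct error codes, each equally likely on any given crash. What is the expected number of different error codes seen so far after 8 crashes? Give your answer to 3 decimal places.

7.378

For each error code, P(seen in 8 crashes) = 1 - (42/43)^8 = 0.1716.
By linearity of expectation, E[distinct seen] = 43·(1 - (42/43)^8) = 7.3783.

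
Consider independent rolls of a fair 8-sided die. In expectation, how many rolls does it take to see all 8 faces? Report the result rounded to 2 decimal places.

21.74

After k distinct faces have appeared, the next roll gives a new one with probability (8-k)/8, so the expected wait for the (k+1)-th is 8/(8-k).
E[T] = 8/8 + 8/7 + 8/6 + ... + 8/2 + 8/1 = 8·H_{8}.
H_{8} = 2.718, so E[T] = 21.743.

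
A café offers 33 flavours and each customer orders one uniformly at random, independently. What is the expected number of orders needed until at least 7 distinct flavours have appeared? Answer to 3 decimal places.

With k distinct flavours already seen, the next new one arrives after an expected 33/(33-k) orders.
Sum over k = 0,...,6: E = 33/33 + 33/32 + 33/31 + ... + 33/28 + 33/27 = 7.7345.

7.734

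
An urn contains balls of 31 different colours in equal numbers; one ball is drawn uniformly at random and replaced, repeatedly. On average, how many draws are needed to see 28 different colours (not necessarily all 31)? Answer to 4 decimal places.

With k distinct colours already seen, the next new one arrives after an expected 31/(31-k) draws.
Sum over k = 0,...,27: E = 31/31 + 31/30 + 31/29 + ... + 31/5 + 31/4 = 68.01127.

68.0113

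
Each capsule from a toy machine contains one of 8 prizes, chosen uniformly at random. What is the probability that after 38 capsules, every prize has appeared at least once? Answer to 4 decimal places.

Let A_i be the event that prize i is missing after 38 capsules. By inclusion–exclusion on the A_i,
P(all seen) = Σ_{j=0}^{8} (-1)^j C(8,j)((8-j)/8)^38
= 1.00000 - 0.05005 + 0.00050 - 0.00000 + 0.00000 - 0.00000 + 0.00000 - 0.00000 + 0.00000
= 0.95045.

0.9505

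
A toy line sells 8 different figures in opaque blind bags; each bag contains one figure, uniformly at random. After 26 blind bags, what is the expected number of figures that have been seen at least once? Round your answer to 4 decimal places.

7.7515

For each figure, P(seen in 26 blind bags) = 1 - (7/8)^26 = 0.96894.
By linearity of expectation, E[distinct seen] = 8·(1 - (7/8)^26) = 7.75152.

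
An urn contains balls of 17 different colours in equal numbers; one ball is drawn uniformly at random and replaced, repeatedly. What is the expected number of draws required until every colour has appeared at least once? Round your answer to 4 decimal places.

58.4724

The wait to go from k to k+1 distinct colours is geometric with mean 17/(17-k).
E[T] = 17/17 + 17/16 + 17/15 + ... + 17/2 + 17/1 = 17·H_{17}.
H_{17} = 3.43955, so E[T] = 58.47239.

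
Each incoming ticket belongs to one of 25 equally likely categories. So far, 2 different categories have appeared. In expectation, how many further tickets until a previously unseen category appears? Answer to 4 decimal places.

1.0870

Each ticket yields a new category with probability (25-2)/25 = 23/25, so the wait is geometric with mean 25/23.
E = 25/23 = 1.08696.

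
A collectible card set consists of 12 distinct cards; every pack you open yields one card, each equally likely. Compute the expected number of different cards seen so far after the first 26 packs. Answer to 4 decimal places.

For each card, P(seen in 26 packs) = 1 - (11/12)^26 = 0.89589.
By linearity of expectation, E[distinct seen] = 12·(1 - (11/12)^26) = 10.75067.

10.7507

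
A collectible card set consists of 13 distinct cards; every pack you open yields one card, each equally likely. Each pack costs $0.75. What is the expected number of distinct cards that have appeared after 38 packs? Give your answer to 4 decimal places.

12.3792

For each card, P(seen in 38 packs) = 1 - (12/13)^38 = 0.95224.
By linearity of expectation, E[distinct seen] = 13·(1 - (12/13)^38) = 12.37915.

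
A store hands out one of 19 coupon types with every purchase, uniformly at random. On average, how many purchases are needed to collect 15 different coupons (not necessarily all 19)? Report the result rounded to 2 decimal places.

Going from k to k+1 distinct takes a geometric number of purchases with mean 19/(19-k).
Sum over k = 0,...,14: E = 19/19 + 19/18 + 19/17 + ... + 19/6 + 19/5 = 27.824.

27.82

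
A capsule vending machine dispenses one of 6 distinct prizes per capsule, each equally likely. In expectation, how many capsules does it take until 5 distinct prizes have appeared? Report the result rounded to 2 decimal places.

Going from k to k+1 distinct takes a geometric number of capsules with mean 6/(6-k).
Sum over k = 0,...,4: E = 6/6 + 6/5 + 6/4 + 6/3 + 6/2 = 8.700.

8.70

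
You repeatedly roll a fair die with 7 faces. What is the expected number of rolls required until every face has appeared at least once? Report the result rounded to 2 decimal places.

18.15

After k distinct faces have appeared, the next roll gives a new one with probability (7-k)/7, so the expected wait for the (k+1)-th is 7/(7-k).
E[T] = 7/7 + 7/6 + 7/5 + ... + 7/2 + 7/1 = 7·H_{7}.
H_{7} = 2.593, so E[T] = 18.150.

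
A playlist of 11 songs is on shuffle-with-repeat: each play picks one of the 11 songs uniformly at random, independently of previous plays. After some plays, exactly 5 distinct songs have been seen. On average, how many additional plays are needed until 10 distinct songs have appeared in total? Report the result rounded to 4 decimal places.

15.9500

From k distinct to k+1 distinct takes on average 11/(11-k) plays.
Sum over k = 5,...,9: E = 11/6 + 11/5 + 11/4 + 11/3 + 11/2 = 15.95000.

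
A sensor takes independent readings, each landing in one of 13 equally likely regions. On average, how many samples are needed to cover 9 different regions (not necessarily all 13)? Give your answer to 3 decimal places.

Going from k to k+1 distinct takes a geometric number of samples with mean 13/(13-k).
Sum over k = 0,...,8: E = 13/13 + 13/12 + 13/11 + ... + 13/6 + 13/5 = 14.2584.

14.258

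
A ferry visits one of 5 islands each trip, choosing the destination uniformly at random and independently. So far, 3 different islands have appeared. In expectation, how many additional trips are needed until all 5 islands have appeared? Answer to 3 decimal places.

7.500

With k distinct islands already seen, the next new one takes an expected 5/(5-k) trips.
Sum over k = 3,...,4: E = 5/2 + 5/1 = 7.5000.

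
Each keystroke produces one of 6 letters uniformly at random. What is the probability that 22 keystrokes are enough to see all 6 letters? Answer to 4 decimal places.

Let A_i be the event that letter i is missing after 22 keystrokes. By inclusion–exclusion on the A_i,
P(all seen) = Σ_{j=0}^{6} (-1)^j C(6,j)((6-j)/6)^22
= 1.00000 - 0.10868 + 0.00200 - 0.00000 + 0.00000 - 0.00000 + 0.00000
= 0.89332.

0.8933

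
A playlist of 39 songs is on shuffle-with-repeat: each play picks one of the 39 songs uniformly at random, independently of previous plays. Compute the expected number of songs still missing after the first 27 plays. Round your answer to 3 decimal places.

For each song, P(unseen after 27) = (38/39)^27 = 0.4959.
By linearity of expectation, E[unseen] = 39·(38/39)^27 = 19.3409.

19.341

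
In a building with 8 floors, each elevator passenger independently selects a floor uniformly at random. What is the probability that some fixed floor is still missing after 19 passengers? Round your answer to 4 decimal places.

On each passenger the fixed floor fails to appear with probability 7/8.
P(still missing after 19) = (7/8)^19 = 0.07910.

0.0791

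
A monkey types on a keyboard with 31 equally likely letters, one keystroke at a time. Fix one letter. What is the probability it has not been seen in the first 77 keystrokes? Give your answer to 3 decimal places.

Each keystroke misses the fixed letter with probability (31-1)/31 = 30/31, independently.
P(still missing after 77) = (30/31)^77 = 0.0801.

0.080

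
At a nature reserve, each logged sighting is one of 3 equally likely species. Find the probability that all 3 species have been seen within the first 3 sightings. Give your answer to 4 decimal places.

0.2222

Let A_i be the event that species i is missing after 3 sightings. By inclusion–exclusion on the A_i,
P(all seen) = Σ_{j=0}^{3} (-1)^j C(3,j)((3-j)/3)^3
= 1.00000 - 0.88889 + 0.11111 - 0.00000
= 0.22222.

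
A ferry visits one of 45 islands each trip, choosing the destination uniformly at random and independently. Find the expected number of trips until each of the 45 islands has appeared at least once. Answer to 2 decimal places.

Split into phases: going from k distinct to k+1 distinct takes on average 45/(45-k) trips.
E[T] = 45/45 + 45/44 + 45/43 + ... + 45/2 + 45/1 = 45·H_{45}.
H_{45} = 4.395, so E[T] = 197.773.

197.77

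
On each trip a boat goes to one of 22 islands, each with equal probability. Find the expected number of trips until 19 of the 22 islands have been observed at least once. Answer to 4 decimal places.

With k distinct islands already seen, the next new one arrives after an expected 22/(22-k) trips.
Sum over k = 0,...,18: E = 22/22 + 22/21 + 22/20 + ... + 22/5 + 22/4 = 40.86456.

40.8646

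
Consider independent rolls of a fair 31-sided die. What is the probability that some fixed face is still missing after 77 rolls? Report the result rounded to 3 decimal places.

On each roll the fixed face fails to appear with probability 30/31.
P(still missing after 77) = (30/31)^77 = 0.0801.

0.080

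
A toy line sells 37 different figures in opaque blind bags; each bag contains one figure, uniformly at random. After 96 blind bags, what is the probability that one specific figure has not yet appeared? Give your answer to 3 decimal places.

0.072

On each blind bag the fixed figure fails to appear with probability 36/37.
P(still missing after 96) = (36/37)^96 = 0.0721.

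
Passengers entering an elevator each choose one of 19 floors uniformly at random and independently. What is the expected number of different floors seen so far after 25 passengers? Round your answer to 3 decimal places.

14.083

For each floor, P(seen in 25 passengers) = 1 - (18/19)^25 = 0.7412.
By linearity of expectation, E[distinct seen] = 19·(1 - (18/19)^25) = 14.0827.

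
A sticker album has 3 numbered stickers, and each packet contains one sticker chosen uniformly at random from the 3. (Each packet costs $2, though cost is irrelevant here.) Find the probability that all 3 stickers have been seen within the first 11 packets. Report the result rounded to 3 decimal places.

0.965

By inclusion–exclusion over which stickers are missing,
P(all seen) = Σ_{j=0}^{3} (-1)^j C(3,j)((3-j)/3)^11
= 1.0000 - 0.0347 + 0.0000 - 0.0000
= 0.9653.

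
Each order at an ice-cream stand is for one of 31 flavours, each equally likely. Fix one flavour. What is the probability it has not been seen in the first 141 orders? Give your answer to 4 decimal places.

Each order misses the fixed flavour with probability (31-1)/31 = 30/31, independently.
P(still missing after 141) = (30/31)^141 = 0.00982.

0.0098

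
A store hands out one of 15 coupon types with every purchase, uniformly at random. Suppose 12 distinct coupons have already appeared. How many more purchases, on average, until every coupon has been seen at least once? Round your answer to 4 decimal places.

With k distinct coupons already seen, the next new one takes an expected 15/(15-k) purchases.
Sum over k = 12,...,14: E = 15/3 + 15/2 + 15/1 = 27.50000.

27.5000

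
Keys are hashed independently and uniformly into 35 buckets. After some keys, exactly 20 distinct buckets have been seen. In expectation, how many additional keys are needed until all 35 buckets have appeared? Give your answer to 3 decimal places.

The wait to go from k to k+1 distinct buckets is geometric with mean 35/(35-k).
Sum over k = 20,...,34: E = 35/15 + 35/14 + 35/13 + ... + 35/2 + 35/1 = 116.1380.

116.138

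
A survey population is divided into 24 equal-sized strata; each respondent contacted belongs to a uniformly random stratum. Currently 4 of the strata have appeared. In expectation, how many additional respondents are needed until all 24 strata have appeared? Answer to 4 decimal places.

From k distinct to k+1 distinct takes on average 24/(24-k) respondents.
Sum over k = 4,...,23: E = 24/20 + 24/19 + 24/18 + ... + 24/2 + 24/1 = 86.34575.

86.3458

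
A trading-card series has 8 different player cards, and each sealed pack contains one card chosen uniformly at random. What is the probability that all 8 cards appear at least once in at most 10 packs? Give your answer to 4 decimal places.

0.0282

Let A_i be the event that card i is missing after 10 packs. By inclusion–exclusion on the A_i,
P(all seen) = Σ_{j=0}^{8} (-1)^j C(8,j)((8-j)/8)^10
= 1.00000 - 2.10460 + 1.57678 - 0.50932 + 0.06836 - 0.00308 + 0.00003 - 0.00000 + 0.00000
= 0.02816.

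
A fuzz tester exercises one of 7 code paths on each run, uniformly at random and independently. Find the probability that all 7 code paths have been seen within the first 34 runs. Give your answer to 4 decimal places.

Let A_i be the event that code path i is missing after 34 runs. By inclusion–exclusion on the A_i,
P(all seen) = Σ_{j=0}^{7} (-1)^j C(7,j)((7-j)/7)^34
= 1.00000 - 0.03706 + 0.00023 - 0.00000 + 0.00000 - 0.00000 + 0.00000 - 0.00000
= 0.96317.

0.9632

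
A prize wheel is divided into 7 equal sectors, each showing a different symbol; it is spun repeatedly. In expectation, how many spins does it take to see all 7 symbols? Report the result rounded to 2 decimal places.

18.15

Split into phases: going from k distinct to k+1 distinct takes on average 7/(7-k) spins.
E[T] = 7/7 + 7/6 + 7/5 + ... + 7/2 + 7/1 = 7·H_{7}.
H_{7} = 2.593, so E[T] = 18.150.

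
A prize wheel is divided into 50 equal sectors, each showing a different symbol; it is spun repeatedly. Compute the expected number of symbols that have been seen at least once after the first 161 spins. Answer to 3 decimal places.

48.066

For each symbol, P(seen in 161 spins) = 1 - (49/50)^161 = 0.9613.
By linearity of expectation, E[distinct seen] = 50·(1 - (49/50)^161) = 48.0664.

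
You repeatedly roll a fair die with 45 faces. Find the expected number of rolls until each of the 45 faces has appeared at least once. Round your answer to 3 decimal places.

After k distinct faces have appeared, the next roll gives a new one with probability (45-k)/45, so the expected wait for the (k+1)-th is 45/(45-k).
E[T] = 45/45 + 45/44 + 45/43 + ... + 45/2 + 45/1 = 45·H_{45}.
H_{45} = 4.3949, so E[T] = 197.7727.

197.773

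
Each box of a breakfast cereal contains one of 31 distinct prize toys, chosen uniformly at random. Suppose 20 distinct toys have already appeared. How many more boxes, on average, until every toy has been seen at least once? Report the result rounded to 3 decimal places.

93.616

From k distinct to k+1 distinct takes on average 31/(31-k) boxes.
Sum over k = 20,...,30: E = 31/11 + 31/10 + 31/9 + ... + 31/2 + 31/1 = 93.6162.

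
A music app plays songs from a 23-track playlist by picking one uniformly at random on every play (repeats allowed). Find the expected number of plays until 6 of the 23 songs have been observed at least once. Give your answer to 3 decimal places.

With k distinct songs already seen, the next new one arrives after an expected 23/(23-k) plays.
Sum over k = 0,...,5: E = 23/23 + 23/22 + 23/21 + 23/20 + 23/19 + 23/18 = 6.7790.

6.779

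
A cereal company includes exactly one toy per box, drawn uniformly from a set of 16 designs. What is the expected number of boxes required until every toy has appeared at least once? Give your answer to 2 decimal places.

After k distinct toys have appeared, the next box gives a new one with probability (16-k)/16, so the expected wait for the (k+1)-th is 16/(16-k).
E[T] = 16/16 + 16/15 + 16/14 + ... + 16/2 + 16/1 = 16·H_{16}.
H_{16} = 3.381, so E[T] = 54.092.

54.09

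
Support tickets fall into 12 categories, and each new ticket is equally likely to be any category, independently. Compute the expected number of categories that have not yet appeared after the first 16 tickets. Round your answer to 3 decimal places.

2.982

For each category, P(unseen after 16) = (11/12)^16 = 0.2485.
By linearity of expectation, E[unseen] = 12·(11/12)^16 = 2.9824.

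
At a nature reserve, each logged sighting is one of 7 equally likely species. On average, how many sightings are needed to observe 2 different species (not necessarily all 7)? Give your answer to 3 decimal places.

Going from k to k+1 distinct takes a geometric number of sightings with mean 7/(7-k).
Sum over k = 0,...,1: E = 7/7 + 7/6 = 2.1667.

2.167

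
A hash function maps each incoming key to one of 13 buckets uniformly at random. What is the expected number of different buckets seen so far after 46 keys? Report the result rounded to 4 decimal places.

12.6727

For each bucket, P(seen in 46 keys) = 1 - (12/13)^46 = 0.97483.
By linearity of expectation, E[distinct seen] = 13·(1 - (12/13)^46) = 12.67274.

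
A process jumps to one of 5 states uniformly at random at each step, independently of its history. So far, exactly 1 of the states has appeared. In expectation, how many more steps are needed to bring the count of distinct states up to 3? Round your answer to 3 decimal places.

The wait to go from k to k+1 distinct states is geometric with mean 5/(5-k).
Sum over k = 1,...,2: E = 5/4 + 5/3 = 2.9167.

2.917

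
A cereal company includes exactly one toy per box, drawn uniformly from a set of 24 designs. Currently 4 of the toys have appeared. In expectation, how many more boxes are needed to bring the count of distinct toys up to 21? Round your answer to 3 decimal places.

42.346

The wait to go from k to k+1 distinct toys is geometric with mean 24/(24-k).
Sum over k = 4,...,20: E = 24/20 + 24/19 + 24/18 + ... + 24/5 + 24/4 = 42.3458.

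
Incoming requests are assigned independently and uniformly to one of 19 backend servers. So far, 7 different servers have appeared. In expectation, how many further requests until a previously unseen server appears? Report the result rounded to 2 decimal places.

The number of requests until the next new server is geometric with success probability 12/19, so its mean is 19/12.
E = 19/12 = 1.583.

1.58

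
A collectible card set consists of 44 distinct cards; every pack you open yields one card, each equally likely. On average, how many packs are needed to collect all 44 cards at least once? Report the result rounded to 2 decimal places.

After k distinct cards have appeared, the next pack gives a new one with probability (44-k)/44, so the expected wait for the (k+1)-th is 44/(44-k).
E[T] = 44/44 + 44/43 + 44/42 + ... + 44/2 + 44/1 = 44·H_{44}.
H_{44} = 4.373, so E[T] = 192.400.

192.40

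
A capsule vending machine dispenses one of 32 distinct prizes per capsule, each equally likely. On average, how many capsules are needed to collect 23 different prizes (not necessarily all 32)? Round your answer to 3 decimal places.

With k distinct prizes already seen, the next new one arrives after an expected 32/(32-k) capsules.
Sum over k = 0,...,22: E = 32/32 + 32/31 + 32/30 + ... + 32/11 + 32/10 = 39.3449.

39.345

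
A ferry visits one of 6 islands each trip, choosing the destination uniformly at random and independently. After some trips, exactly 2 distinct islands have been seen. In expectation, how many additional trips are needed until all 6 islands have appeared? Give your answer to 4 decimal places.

From k distinct to k+1 distinct takes on average 6/(6-k) trips.
Sum over k = 2,...,5: E = 6/4 + 6/3 + 6/2 + 6/1 = 12.50000.

12.5000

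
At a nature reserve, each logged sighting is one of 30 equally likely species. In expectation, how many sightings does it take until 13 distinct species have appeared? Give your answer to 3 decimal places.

Going from k to k+1 distinct takes a geometric number of sightings with mean 30/(30-k).
Sum over k = 0,...,12: E = 30/30 + 30/29 + 30/28 + ... + 30/19 + 30/18 = 16.6630.

16.663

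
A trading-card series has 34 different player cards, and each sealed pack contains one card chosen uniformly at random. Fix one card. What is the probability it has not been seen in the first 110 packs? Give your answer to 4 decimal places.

0.0375

On each pack the fixed card fails to appear with probability 33/34.
P(still missing after 110) = (33/34)^110 = 0.03748.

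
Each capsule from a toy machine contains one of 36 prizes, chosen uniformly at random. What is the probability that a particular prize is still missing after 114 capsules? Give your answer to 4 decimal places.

0.0403

Each capsule misses the fixed prize with probability (36-1)/36 = 35/36, independently.
P(still missing after 114) = (35/36)^114 = 0.04030.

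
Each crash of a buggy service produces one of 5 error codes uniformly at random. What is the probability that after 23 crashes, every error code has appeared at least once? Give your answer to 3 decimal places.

Let A_i be the event that error code i is missing after 23 crashes. By inclusion–exclusion on the A_i,
P(all seen) = Σ_{j=0}^{5} (-1)^j C(5,j)((5-j)/5)^23
= 1.0000 - 0.0295 + 0.0001 - 0.0000 + 0.0000 - 0.0000
= 0.9706.

0.971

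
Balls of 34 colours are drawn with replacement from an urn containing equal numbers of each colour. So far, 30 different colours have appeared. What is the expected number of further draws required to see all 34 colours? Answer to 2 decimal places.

70.83

The wait to go from k to k+1 distinct colours is geometric with mean 34/(34-k).
Sum over k = 30,...,33: E = 34/4 + 34/3 + 34/2 + 34/1 = 70.833.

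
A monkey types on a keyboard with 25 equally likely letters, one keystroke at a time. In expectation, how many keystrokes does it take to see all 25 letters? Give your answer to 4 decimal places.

95.3990

The wait to go from k to k+1 distinct letters is geometric with mean 25/(25-k).
E[T] = 25/25 + 25/24 + 25/23 + ... + 25/2 + 25/1 = 25·H_{25}.
H_{25} = 3.81596, so E[T] = 95.39895.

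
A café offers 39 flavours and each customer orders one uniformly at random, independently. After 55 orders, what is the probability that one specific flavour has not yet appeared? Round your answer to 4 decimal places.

0.2396

On each order the fixed flavour fails to appear with probability 38/39.
P(still missing after 55) = (38/39)^55 = 0.23963.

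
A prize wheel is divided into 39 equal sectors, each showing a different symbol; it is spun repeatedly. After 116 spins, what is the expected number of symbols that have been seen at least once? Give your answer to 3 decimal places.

37.084

For each symbol, P(seen in 116 spins) = 1 - (38/39)^116 = 0.9509.
By linearity of expectation, E[distinct seen] = 39·(1 - (38/39)^116) = 37.0837.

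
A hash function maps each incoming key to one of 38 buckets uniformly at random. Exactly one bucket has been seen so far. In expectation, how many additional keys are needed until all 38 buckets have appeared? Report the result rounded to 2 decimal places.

159.66

From k distinct to k+1 distinct takes on average 38/(38-k) keys.
Sum over k = 1,...,37: E = 38/37 + 38/36 + 38/35 + ... + 38/2 + 38/1 = 159.660.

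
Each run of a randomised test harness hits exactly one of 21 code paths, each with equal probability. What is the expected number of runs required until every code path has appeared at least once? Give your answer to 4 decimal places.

Split into phases: going from k distinct to k+1 distinct takes on average 21/(21-k) runs.
E[T] = 21/21 + 21/20 + 21/19 + ... + 21/2 + 21/1 = 21·H_{21}.
H_{21} = 3.64536, so E[T] = 76.55253.

76.5525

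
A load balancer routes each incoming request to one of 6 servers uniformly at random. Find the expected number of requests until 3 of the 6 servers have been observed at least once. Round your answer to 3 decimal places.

3.700

Going from k to k+1 distinct takes a geometric number of requests with mean 6/(6-k).
Sum over k = 0,...,2: E = 6/6 + 6/5 + 6/4 = 3.7000.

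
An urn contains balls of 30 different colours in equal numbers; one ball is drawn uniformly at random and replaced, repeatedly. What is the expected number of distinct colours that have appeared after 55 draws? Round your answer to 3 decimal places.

25.351

For each colour, P(seen in 55 draws) = 1 - (29/30)^55 = 0.8450.
By linearity of expectation, E[distinct seen] = 30·(1 - (29/30)^55) = 25.3512.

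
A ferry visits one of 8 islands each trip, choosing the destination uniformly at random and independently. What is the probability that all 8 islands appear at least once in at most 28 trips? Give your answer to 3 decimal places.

0.819

Let A_i be the event that island i is missing after 28 trips. By inclusion–exclusion on the A_i,
P(all seen) = Σ_{j=0}^{8} (-1)^j C(8,j)((8-j)/8)^28
= 1.0000 - 0.1902 + 0.0089 - 0.0001 + 0.0000 - 0.0000 + 0.0000 - 0.0000 + 0.0000
= 0.8185.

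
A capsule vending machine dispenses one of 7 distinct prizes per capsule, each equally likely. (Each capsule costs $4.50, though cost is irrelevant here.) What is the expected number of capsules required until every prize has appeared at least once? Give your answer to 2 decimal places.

18.15

Split into phases: going from k distinct to k+1 distinct takes on average 7/(7-k) capsules.
E[T] = 7/7 + 7/6 + 7/5 + ... + 7/2 + 7/1 = 7·H_{7}.
H_{7} = 2.593, so E[T] = 18.150.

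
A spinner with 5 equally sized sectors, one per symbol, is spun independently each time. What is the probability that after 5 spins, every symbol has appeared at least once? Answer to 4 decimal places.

0.0384

Let A_i be the event that symbol i is missing after 5 spins. By inclusion–exclusion on the A_i,
P(all seen) = Σ_{j=0}^{5} (-1)^j C(5,j)((5-j)/5)^5
= 1.00000 - 1.63840 + 0.77760 - 0.10240 + 0.00160 - 0.00000
= 0.03840.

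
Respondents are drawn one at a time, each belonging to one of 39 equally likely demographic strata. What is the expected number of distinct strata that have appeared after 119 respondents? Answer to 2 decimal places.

For each stratum, P(seen in 119 respondents) = 1 - (38/39)^119 = 0.955.
By linearity of expectation, E[distinct seen] = 39·(1 - (38/39)^119) = 37.227.

37.23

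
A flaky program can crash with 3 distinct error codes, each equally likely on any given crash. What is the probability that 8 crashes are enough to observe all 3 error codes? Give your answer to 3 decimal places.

By inclusion–exclusion over which error codes are missing,
P(all seen) = Σ_{j=0}^{3} (-1)^j C(3,j)((3-j)/3)^8
= 1.0000 - 0.1171 + 0.0005 - 0.0000
= 0.8834.

0.883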